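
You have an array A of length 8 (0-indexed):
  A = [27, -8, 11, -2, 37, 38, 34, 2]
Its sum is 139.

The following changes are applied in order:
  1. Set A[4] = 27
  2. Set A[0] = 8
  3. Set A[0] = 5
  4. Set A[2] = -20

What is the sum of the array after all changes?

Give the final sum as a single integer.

Initial sum: 139
Change 1: A[4] 37 -> 27, delta = -10, sum = 129
Change 2: A[0] 27 -> 8, delta = -19, sum = 110
Change 3: A[0] 8 -> 5, delta = -3, sum = 107
Change 4: A[2] 11 -> -20, delta = -31, sum = 76

Answer: 76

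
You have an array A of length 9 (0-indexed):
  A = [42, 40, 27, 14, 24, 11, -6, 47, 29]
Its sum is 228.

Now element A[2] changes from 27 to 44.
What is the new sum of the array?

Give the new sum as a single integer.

Old value at index 2: 27
New value at index 2: 44
Delta = 44 - 27 = 17
New sum = old_sum + delta = 228 + (17) = 245

Answer: 245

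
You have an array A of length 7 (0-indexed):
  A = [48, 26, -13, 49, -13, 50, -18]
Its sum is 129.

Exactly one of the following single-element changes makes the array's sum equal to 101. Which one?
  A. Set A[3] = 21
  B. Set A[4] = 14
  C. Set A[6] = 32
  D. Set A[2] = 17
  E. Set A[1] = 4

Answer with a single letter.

Answer: A

Derivation:
Option A: A[3] 49->21, delta=-28, new_sum=129+(-28)=101 <-- matches target
Option B: A[4] -13->14, delta=27, new_sum=129+(27)=156
Option C: A[6] -18->32, delta=50, new_sum=129+(50)=179
Option D: A[2] -13->17, delta=30, new_sum=129+(30)=159
Option E: A[1] 26->4, delta=-22, new_sum=129+(-22)=107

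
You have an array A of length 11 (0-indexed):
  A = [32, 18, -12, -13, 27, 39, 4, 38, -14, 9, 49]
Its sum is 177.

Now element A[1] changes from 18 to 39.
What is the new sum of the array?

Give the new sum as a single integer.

Answer: 198

Derivation:
Old value at index 1: 18
New value at index 1: 39
Delta = 39 - 18 = 21
New sum = old_sum + delta = 177 + (21) = 198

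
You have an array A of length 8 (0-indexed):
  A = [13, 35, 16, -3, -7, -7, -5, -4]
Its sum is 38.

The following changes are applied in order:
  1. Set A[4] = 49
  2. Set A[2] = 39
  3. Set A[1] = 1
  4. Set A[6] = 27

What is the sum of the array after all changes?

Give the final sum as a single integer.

Answer: 115

Derivation:
Initial sum: 38
Change 1: A[4] -7 -> 49, delta = 56, sum = 94
Change 2: A[2] 16 -> 39, delta = 23, sum = 117
Change 3: A[1] 35 -> 1, delta = -34, sum = 83
Change 4: A[6] -5 -> 27, delta = 32, sum = 115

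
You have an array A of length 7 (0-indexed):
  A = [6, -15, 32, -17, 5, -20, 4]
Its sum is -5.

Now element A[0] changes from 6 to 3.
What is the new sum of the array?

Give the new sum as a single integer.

Answer: -8

Derivation:
Old value at index 0: 6
New value at index 0: 3
Delta = 3 - 6 = -3
New sum = old_sum + delta = -5 + (-3) = -8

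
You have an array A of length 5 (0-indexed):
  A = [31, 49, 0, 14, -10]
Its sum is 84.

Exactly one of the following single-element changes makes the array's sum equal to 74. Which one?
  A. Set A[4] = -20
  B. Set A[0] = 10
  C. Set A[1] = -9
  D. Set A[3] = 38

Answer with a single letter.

Answer: A

Derivation:
Option A: A[4] -10->-20, delta=-10, new_sum=84+(-10)=74 <-- matches target
Option B: A[0] 31->10, delta=-21, new_sum=84+(-21)=63
Option C: A[1] 49->-9, delta=-58, new_sum=84+(-58)=26
Option D: A[3] 14->38, delta=24, new_sum=84+(24)=108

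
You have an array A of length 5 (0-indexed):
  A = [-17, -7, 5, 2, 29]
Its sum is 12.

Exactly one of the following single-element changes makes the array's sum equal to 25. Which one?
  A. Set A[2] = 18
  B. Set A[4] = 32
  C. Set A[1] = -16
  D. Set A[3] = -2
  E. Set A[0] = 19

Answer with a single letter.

Answer: A

Derivation:
Option A: A[2] 5->18, delta=13, new_sum=12+(13)=25 <-- matches target
Option B: A[4] 29->32, delta=3, new_sum=12+(3)=15
Option C: A[1] -7->-16, delta=-9, new_sum=12+(-9)=3
Option D: A[3] 2->-2, delta=-4, new_sum=12+(-4)=8
Option E: A[0] -17->19, delta=36, new_sum=12+(36)=48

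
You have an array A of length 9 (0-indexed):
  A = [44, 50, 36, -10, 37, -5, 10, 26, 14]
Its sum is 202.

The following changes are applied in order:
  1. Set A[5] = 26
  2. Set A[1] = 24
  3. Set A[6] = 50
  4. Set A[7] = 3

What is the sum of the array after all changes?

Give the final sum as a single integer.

Initial sum: 202
Change 1: A[5] -5 -> 26, delta = 31, sum = 233
Change 2: A[1] 50 -> 24, delta = -26, sum = 207
Change 3: A[6] 10 -> 50, delta = 40, sum = 247
Change 4: A[7] 26 -> 3, delta = -23, sum = 224

Answer: 224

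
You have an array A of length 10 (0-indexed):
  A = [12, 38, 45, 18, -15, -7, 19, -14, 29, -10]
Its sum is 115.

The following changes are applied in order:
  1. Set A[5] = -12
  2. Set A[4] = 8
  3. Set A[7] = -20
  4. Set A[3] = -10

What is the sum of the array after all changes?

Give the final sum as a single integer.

Initial sum: 115
Change 1: A[5] -7 -> -12, delta = -5, sum = 110
Change 2: A[4] -15 -> 8, delta = 23, sum = 133
Change 3: A[7] -14 -> -20, delta = -6, sum = 127
Change 4: A[3] 18 -> -10, delta = -28, sum = 99

Answer: 99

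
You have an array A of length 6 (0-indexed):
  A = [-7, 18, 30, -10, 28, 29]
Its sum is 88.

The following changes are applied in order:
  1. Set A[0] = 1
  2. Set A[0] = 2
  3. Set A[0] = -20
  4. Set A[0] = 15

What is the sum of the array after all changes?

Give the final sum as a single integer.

Answer: 110

Derivation:
Initial sum: 88
Change 1: A[0] -7 -> 1, delta = 8, sum = 96
Change 2: A[0] 1 -> 2, delta = 1, sum = 97
Change 3: A[0] 2 -> -20, delta = -22, sum = 75
Change 4: A[0] -20 -> 15, delta = 35, sum = 110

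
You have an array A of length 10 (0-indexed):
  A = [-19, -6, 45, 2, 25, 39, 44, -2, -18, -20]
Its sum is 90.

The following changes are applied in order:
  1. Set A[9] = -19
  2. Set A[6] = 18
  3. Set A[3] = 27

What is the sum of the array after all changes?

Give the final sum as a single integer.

Answer: 90

Derivation:
Initial sum: 90
Change 1: A[9] -20 -> -19, delta = 1, sum = 91
Change 2: A[6] 44 -> 18, delta = -26, sum = 65
Change 3: A[3] 2 -> 27, delta = 25, sum = 90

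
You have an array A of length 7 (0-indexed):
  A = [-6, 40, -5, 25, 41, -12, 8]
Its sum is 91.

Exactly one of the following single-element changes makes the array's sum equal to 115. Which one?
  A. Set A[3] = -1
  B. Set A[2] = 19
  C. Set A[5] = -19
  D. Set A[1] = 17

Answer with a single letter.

Option A: A[3] 25->-1, delta=-26, new_sum=91+(-26)=65
Option B: A[2] -5->19, delta=24, new_sum=91+(24)=115 <-- matches target
Option C: A[5] -12->-19, delta=-7, new_sum=91+(-7)=84
Option D: A[1] 40->17, delta=-23, new_sum=91+(-23)=68

Answer: B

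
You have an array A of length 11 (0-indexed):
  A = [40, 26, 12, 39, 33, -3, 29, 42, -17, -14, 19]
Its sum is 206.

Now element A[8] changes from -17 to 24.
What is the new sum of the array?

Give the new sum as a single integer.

Old value at index 8: -17
New value at index 8: 24
Delta = 24 - -17 = 41
New sum = old_sum + delta = 206 + (41) = 247

Answer: 247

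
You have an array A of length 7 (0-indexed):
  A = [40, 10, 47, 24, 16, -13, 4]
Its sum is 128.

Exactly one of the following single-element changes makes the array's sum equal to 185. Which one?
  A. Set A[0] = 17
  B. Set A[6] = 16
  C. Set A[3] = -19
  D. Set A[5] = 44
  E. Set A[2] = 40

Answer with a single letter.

Answer: D

Derivation:
Option A: A[0] 40->17, delta=-23, new_sum=128+(-23)=105
Option B: A[6] 4->16, delta=12, new_sum=128+(12)=140
Option C: A[3] 24->-19, delta=-43, new_sum=128+(-43)=85
Option D: A[5] -13->44, delta=57, new_sum=128+(57)=185 <-- matches target
Option E: A[2] 47->40, delta=-7, new_sum=128+(-7)=121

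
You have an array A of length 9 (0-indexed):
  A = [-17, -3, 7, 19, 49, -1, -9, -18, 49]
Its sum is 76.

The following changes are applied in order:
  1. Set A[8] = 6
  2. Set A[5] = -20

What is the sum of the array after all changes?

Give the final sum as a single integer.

Initial sum: 76
Change 1: A[8] 49 -> 6, delta = -43, sum = 33
Change 2: A[5] -1 -> -20, delta = -19, sum = 14

Answer: 14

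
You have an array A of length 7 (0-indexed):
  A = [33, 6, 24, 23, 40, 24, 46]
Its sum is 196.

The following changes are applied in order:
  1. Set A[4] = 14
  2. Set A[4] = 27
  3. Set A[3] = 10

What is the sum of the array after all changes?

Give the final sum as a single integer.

Answer: 170

Derivation:
Initial sum: 196
Change 1: A[4] 40 -> 14, delta = -26, sum = 170
Change 2: A[4] 14 -> 27, delta = 13, sum = 183
Change 3: A[3] 23 -> 10, delta = -13, sum = 170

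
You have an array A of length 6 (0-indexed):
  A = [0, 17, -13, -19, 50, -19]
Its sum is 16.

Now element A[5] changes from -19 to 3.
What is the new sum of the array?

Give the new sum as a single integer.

Answer: 38

Derivation:
Old value at index 5: -19
New value at index 5: 3
Delta = 3 - -19 = 22
New sum = old_sum + delta = 16 + (22) = 38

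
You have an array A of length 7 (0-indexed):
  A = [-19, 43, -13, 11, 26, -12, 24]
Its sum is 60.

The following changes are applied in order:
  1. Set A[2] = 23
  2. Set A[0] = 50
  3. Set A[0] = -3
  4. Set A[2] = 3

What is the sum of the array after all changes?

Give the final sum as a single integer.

Answer: 92

Derivation:
Initial sum: 60
Change 1: A[2] -13 -> 23, delta = 36, sum = 96
Change 2: A[0] -19 -> 50, delta = 69, sum = 165
Change 3: A[0] 50 -> -3, delta = -53, sum = 112
Change 4: A[2] 23 -> 3, delta = -20, sum = 92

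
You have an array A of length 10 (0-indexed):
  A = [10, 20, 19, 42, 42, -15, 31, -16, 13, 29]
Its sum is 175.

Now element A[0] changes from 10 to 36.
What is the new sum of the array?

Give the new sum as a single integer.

Answer: 201

Derivation:
Old value at index 0: 10
New value at index 0: 36
Delta = 36 - 10 = 26
New sum = old_sum + delta = 175 + (26) = 201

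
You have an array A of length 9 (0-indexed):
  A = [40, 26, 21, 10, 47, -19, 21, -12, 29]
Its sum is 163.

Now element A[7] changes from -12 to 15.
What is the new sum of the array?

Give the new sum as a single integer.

Answer: 190

Derivation:
Old value at index 7: -12
New value at index 7: 15
Delta = 15 - -12 = 27
New sum = old_sum + delta = 163 + (27) = 190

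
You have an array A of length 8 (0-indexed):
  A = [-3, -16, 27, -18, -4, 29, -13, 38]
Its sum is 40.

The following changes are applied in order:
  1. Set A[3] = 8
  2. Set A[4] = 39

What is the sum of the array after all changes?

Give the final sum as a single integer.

Answer: 109

Derivation:
Initial sum: 40
Change 1: A[3] -18 -> 8, delta = 26, sum = 66
Change 2: A[4] -4 -> 39, delta = 43, sum = 109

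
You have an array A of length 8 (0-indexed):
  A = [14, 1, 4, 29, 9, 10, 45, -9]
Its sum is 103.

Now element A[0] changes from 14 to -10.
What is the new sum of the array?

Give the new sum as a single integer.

Answer: 79

Derivation:
Old value at index 0: 14
New value at index 0: -10
Delta = -10 - 14 = -24
New sum = old_sum + delta = 103 + (-24) = 79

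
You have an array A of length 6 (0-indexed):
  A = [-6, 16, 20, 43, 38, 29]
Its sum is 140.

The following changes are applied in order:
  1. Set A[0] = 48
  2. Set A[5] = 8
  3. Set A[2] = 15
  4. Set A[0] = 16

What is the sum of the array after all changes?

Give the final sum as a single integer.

Initial sum: 140
Change 1: A[0] -6 -> 48, delta = 54, sum = 194
Change 2: A[5] 29 -> 8, delta = -21, sum = 173
Change 3: A[2] 20 -> 15, delta = -5, sum = 168
Change 4: A[0] 48 -> 16, delta = -32, sum = 136

Answer: 136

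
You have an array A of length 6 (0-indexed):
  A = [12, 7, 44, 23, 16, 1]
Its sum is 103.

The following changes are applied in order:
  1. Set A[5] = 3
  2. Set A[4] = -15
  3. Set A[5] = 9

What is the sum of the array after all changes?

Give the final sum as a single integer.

Initial sum: 103
Change 1: A[5] 1 -> 3, delta = 2, sum = 105
Change 2: A[4] 16 -> -15, delta = -31, sum = 74
Change 3: A[5] 3 -> 9, delta = 6, sum = 80

Answer: 80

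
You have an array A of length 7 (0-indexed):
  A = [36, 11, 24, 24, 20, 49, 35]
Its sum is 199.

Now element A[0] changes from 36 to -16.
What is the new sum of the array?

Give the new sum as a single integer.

Answer: 147

Derivation:
Old value at index 0: 36
New value at index 0: -16
Delta = -16 - 36 = -52
New sum = old_sum + delta = 199 + (-52) = 147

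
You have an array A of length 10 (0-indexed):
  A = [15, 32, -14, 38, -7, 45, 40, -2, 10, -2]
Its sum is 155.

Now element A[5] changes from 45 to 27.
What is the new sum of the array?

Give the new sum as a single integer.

Old value at index 5: 45
New value at index 5: 27
Delta = 27 - 45 = -18
New sum = old_sum + delta = 155 + (-18) = 137

Answer: 137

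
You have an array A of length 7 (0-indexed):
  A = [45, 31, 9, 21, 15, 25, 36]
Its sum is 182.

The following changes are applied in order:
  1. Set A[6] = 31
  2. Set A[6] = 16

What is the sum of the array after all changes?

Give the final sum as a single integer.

Initial sum: 182
Change 1: A[6] 36 -> 31, delta = -5, sum = 177
Change 2: A[6] 31 -> 16, delta = -15, sum = 162

Answer: 162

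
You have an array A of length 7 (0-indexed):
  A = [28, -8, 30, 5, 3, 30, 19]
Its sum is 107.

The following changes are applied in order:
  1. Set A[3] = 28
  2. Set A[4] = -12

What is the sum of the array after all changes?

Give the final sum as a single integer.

Answer: 115

Derivation:
Initial sum: 107
Change 1: A[3] 5 -> 28, delta = 23, sum = 130
Change 2: A[4] 3 -> -12, delta = -15, sum = 115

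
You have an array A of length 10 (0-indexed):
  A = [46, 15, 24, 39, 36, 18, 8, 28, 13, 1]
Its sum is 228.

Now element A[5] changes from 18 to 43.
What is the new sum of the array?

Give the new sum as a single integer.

Answer: 253

Derivation:
Old value at index 5: 18
New value at index 5: 43
Delta = 43 - 18 = 25
New sum = old_sum + delta = 228 + (25) = 253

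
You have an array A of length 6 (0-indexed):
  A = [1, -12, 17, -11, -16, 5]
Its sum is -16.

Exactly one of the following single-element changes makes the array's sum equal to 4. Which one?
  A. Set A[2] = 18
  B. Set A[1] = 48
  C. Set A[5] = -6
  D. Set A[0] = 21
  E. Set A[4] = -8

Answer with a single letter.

Option A: A[2] 17->18, delta=1, new_sum=-16+(1)=-15
Option B: A[1] -12->48, delta=60, new_sum=-16+(60)=44
Option C: A[5] 5->-6, delta=-11, new_sum=-16+(-11)=-27
Option D: A[0] 1->21, delta=20, new_sum=-16+(20)=4 <-- matches target
Option E: A[4] -16->-8, delta=8, new_sum=-16+(8)=-8

Answer: D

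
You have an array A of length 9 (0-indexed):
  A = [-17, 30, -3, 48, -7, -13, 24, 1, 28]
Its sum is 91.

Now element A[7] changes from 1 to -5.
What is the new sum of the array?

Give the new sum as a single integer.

Answer: 85

Derivation:
Old value at index 7: 1
New value at index 7: -5
Delta = -5 - 1 = -6
New sum = old_sum + delta = 91 + (-6) = 85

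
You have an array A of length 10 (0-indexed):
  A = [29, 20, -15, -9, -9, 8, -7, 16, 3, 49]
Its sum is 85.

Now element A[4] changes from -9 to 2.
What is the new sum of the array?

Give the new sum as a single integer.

Answer: 96

Derivation:
Old value at index 4: -9
New value at index 4: 2
Delta = 2 - -9 = 11
New sum = old_sum + delta = 85 + (11) = 96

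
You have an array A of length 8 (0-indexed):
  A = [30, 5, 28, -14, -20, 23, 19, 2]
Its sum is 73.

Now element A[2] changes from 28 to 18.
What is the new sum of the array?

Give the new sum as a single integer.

Old value at index 2: 28
New value at index 2: 18
Delta = 18 - 28 = -10
New sum = old_sum + delta = 73 + (-10) = 63

Answer: 63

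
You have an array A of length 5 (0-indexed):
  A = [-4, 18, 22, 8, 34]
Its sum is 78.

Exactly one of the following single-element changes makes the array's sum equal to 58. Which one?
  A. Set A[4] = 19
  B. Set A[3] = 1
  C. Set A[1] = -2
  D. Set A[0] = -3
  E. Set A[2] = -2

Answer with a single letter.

Option A: A[4] 34->19, delta=-15, new_sum=78+(-15)=63
Option B: A[3] 8->1, delta=-7, new_sum=78+(-7)=71
Option C: A[1] 18->-2, delta=-20, new_sum=78+(-20)=58 <-- matches target
Option D: A[0] -4->-3, delta=1, new_sum=78+(1)=79
Option E: A[2] 22->-2, delta=-24, new_sum=78+(-24)=54

Answer: C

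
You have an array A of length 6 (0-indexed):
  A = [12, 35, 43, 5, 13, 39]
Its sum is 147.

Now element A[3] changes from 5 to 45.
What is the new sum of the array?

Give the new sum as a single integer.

Old value at index 3: 5
New value at index 3: 45
Delta = 45 - 5 = 40
New sum = old_sum + delta = 147 + (40) = 187

Answer: 187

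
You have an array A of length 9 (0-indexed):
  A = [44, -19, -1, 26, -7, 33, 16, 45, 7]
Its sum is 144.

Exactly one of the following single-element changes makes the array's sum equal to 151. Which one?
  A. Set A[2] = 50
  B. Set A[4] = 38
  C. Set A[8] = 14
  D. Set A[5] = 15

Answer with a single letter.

Option A: A[2] -1->50, delta=51, new_sum=144+(51)=195
Option B: A[4] -7->38, delta=45, new_sum=144+(45)=189
Option C: A[8] 7->14, delta=7, new_sum=144+(7)=151 <-- matches target
Option D: A[5] 33->15, delta=-18, new_sum=144+(-18)=126

Answer: C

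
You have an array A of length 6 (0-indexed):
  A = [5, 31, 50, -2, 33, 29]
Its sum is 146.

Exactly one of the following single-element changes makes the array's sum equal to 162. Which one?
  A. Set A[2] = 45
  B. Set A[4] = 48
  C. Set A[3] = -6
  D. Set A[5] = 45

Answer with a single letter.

Answer: D

Derivation:
Option A: A[2] 50->45, delta=-5, new_sum=146+(-5)=141
Option B: A[4] 33->48, delta=15, new_sum=146+(15)=161
Option C: A[3] -2->-6, delta=-4, new_sum=146+(-4)=142
Option D: A[5] 29->45, delta=16, new_sum=146+(16)=162 <-- matches target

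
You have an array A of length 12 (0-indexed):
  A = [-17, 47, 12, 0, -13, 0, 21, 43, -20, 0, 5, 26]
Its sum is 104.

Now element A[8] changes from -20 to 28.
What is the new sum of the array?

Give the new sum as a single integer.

Answer: 152

Derivation:
Old value at index 8: -20
New value at index 8: 28
Delta = 28 - -20 = 48
New sum = old_sum + delta = 104 + (48) = 152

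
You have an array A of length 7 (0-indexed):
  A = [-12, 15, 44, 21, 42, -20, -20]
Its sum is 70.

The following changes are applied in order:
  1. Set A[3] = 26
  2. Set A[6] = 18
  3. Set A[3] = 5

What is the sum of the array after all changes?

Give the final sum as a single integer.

Answer: 92

Derivation:
Initial sum: 70
Change 1: A[3] 21 -> 26, delta = 5, sum = 75
Change 2: A[6] -20 -> 18, delta = 38, sum = 113
Change 3: A[3] 26 -> 5, delta = -21, sum = 92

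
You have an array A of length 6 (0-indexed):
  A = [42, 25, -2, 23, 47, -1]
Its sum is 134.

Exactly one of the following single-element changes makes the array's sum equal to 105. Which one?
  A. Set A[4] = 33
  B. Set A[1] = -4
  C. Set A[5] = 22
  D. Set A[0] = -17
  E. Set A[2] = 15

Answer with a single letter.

Answer: B

Derivation:
Option A: A[4] 47->33, delta=-14, new_sum=134+(-14)=120
Option B: A[1] 25->-4, delta=-29, new_sum=134+(-29)=105 <-- matches target
Option C: A[5] -1->22, delta=23, new_sum=134+(23)=157
Option D: A[0] 42->-17, delta=-59, new_sum=134+(-59)=75
Option E: A[2] -2->15, delta=17, new_sum=134+(17)=151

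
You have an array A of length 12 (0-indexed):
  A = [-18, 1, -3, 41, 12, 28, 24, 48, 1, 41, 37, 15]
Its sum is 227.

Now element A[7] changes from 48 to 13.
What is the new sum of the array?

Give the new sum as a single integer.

Answer: 192

Derivation:
Old value at index 7: 48
New value at index 7: 13
Delta = 13 - 48 = -35
New sum = old_sum + delta = 227 + (-35) = 192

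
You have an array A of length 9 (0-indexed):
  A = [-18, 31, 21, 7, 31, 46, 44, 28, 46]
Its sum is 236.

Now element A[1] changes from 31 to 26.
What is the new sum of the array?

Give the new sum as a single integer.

Answer: 231

Derivation:
Old value at index 1: 31
New value at index 1: 26
Delta = 26 - 31 = -5
New sum = old_sum + delta = 236 + (-5) = 231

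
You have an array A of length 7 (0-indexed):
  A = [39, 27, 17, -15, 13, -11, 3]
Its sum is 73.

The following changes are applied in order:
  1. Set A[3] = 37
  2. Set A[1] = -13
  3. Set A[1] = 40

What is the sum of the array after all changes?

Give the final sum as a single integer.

Initial sum: 73
Change 1: A[3] -15 -> 37, delta = 52, sum = 125
Change 2: A[1] 27 -> -13, delta = -40, sum = 85
Change 3: A[1] -13 -> 40, delta = 53, sum = 138

Answer: 138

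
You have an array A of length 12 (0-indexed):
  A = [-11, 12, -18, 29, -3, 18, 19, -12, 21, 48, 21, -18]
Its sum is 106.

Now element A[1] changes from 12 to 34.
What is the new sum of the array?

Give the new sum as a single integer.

Old value at index 1: 12
New value at index 1: 34
Delta = 34 - 12 = 22
New sum = old_sum + delta = 106 + (22) = 128

Answer: 128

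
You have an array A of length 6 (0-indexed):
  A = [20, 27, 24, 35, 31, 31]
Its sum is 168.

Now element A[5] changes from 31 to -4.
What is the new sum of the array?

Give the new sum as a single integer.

Answer: 133

Derivation:
Old value at index 5: 31
New value at index 5: -4
Delta = -4 - 31 = -35
New sum = old_sum + delta = 168 + (-35) = 133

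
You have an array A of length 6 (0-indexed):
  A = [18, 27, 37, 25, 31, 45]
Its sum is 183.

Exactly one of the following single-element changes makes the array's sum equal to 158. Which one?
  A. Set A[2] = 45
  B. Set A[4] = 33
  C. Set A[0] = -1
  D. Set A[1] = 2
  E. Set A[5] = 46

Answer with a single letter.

Answer: D

Derivation:
Option A: A[2] 37->45, delta=8, new_sum=183+(8)=191
Option B: A[4] 31->33, delta=2, new_sum=183+(2)=185
Option C: A[0] 18->-1, delta=-19, new_sum=183+(-19)=164
Option D: A[1] 27->2, delta=-25, new_sum=183+(-25)=158 <-- matches target
Option E: A[5] 45->46, delta=1, new_sum=183+(1)=184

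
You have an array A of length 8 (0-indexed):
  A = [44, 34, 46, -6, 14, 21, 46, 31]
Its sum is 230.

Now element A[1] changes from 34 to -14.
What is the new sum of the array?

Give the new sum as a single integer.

Answer: 182

Derivation:
Old value at index 1: 34
New value at index 1: -14
Delta = -14 - 34 = -48
New sum = old_sum + delta = 230 + (-48) = 182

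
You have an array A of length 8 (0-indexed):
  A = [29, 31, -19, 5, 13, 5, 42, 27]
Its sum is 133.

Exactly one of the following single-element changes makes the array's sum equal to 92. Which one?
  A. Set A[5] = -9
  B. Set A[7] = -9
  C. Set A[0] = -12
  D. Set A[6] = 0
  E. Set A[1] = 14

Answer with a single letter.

Option A: A[5] 5->-9, delta=-14, new_sum=133+(-14)=119
Option B: A[7] 27->-9, delta=-36, new_sum=133+(-36)=97
Option C: A[0] 29->-12, delta=-41, new_sum=133+(-41)=92 <-- matches target
Option D: A[6] 42->0, delta=-42, new_sum=133+(-42)=91
Option E: A[1] 31->14, delta=-17, new_sum=133+(-17)=116

Answer: C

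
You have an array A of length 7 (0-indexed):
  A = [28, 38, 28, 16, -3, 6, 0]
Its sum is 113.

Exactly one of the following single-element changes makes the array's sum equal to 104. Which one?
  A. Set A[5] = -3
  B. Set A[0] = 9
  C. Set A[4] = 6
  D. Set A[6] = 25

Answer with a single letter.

Option A: A[5] 6->-3, delta=-9, new_sum=113+(-9)=104 <-- matches target
Option B: A[0] 28->9, delta=-19, new_sum=113+(-19)=94
Option C: A[4] -3->6, delta=9, new_sum=113+(9)=122
Option D: A[6] 0->25, delta=25, new_sum=113+(25)=138

Answer: A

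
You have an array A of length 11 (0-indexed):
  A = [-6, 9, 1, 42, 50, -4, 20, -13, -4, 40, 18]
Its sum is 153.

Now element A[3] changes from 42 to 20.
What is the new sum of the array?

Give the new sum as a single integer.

Old value at index 3: 42
New value at index 3: 20
Delta = 20 - 42 = -22
New sum = old_sum + delta = 153 + (-22) = 131

Answer: 131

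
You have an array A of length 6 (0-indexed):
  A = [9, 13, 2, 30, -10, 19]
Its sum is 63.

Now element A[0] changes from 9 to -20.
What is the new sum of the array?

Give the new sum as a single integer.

Answer: 34

Derivation:
Old value at index 0: 9
New value at index 0: -20
Delta = -20 - 9 = -29
New sum = old_sum + delta = 63 + (-29) = 34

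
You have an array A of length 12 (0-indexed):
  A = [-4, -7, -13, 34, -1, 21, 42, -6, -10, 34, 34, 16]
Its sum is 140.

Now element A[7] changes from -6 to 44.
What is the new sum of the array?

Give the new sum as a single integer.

Old value at index 7: -6
New value at index 7: 44
Delta = 44 - -6 = 50
New sum = old_sum + delta = 140 + (50) = 190

Answer: 190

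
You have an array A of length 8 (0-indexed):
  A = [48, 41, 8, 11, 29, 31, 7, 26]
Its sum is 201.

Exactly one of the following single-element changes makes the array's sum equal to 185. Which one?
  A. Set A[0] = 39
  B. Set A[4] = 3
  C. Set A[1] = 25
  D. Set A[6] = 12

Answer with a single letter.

Option A: A[0] 48->39, delta=-9, new_sum=201+(-9)=192
Option B: A[4] 29->3, delta=-26, new_sum=201+(-26)=175
Option C: A[1] 41->25, delta=-16, new_sum=201+(-16)=185 <-- matches target
Option D: A[6] 7->12, delta=5, new_sum=201+(5)=206

Answer: C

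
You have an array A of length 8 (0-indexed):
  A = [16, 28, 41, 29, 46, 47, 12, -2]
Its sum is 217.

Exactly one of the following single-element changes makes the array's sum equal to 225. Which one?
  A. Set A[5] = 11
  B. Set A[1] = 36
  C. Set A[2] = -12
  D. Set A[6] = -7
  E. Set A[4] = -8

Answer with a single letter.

Option A: A[5] 47->11, delta=-36, new_sum=217+(-36)=181
Option B: A[1] 28->36, delta=8, new_sum=217+(8)=225 <-- matches target
Option C: A[2] 41->-12, delta=-53, new_sum=217+(-53)=164
Option D: A[6] 12->-7, delta=-19, new_sum=217+(-19)=198
Option E: A[4] 46->-8, delta=-54, new_sum=217+(-54)=163

Answer: B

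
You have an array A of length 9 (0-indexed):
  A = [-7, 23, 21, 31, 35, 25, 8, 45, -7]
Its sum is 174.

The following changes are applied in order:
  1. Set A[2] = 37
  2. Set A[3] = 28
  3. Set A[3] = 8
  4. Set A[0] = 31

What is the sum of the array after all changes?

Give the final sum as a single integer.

Initial sum: 174
Change 1: A[2] 21 -> 37, delta = 16, sum = 190
Change 2: A[3] 31 -> 28, delta = -3, sum = 187
Change 3: A[3] 28 -> 8, delta = -20, sum = 167
Change 4: A[0] -7 -> 31, delta = 38, sum = 205

Answer: 205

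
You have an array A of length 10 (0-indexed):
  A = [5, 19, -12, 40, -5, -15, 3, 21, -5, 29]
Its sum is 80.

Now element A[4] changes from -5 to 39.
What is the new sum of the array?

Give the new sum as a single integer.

Old value at index 4: -5
New value at index 4: 39
Delta = 39 - -5 = 44
New sum = old_sum + delta = 80 + (44) = 124

Answer: 124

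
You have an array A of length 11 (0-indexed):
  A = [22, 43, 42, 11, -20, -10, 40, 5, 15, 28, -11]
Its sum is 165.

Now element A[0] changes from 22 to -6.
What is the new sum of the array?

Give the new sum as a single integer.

Old value at index 0: 22
New value at index 0: -6
Delta = -6 - 22 = -28
New sum = old_sum + delta = 165 + (-28) = 137

Answer: 137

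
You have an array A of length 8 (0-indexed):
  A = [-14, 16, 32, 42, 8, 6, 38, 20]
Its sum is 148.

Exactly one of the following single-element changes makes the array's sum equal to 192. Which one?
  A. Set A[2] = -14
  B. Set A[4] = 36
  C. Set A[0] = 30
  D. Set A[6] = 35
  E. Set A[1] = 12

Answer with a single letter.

Answer: C

Derivation:
Option A: A[2] 32->-14, delta=-46, new_sum=148+(-46)=102
Option B: A[4] 8->36, delta=28, new_sum=148+(28)=176
Option C: A[0] -14->30, delta=44, new_sum=148+(44)=192 <-- matches target
Option D: A[6] 38->35, delta=-3, new_sum=148+(-3)=145
Option E: A[1] 16->12, delta=-4, new_sum=148+(-4)=144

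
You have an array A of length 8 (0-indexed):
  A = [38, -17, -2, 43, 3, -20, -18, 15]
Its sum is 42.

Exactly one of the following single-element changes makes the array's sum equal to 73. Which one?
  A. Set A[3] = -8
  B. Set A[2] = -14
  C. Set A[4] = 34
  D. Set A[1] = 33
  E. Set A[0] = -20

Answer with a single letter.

Answer: C

Derivation:
Option A: A[3] 43->-8, delta=-51, new_sum=42+(-51)=-9
Option B: A[2] -2->-14, delta=-12, new_sum=42+(-12)=30
Option C: A[4] 3->34, delta=31, new_sum=42+(31)=73 <-- matches target
Option D: A[1] -17->33, delta=50, new_sum=42+(50)=92
Option E: A[0] 38->-20, delta=-58, new_sum=42+(-58)=-16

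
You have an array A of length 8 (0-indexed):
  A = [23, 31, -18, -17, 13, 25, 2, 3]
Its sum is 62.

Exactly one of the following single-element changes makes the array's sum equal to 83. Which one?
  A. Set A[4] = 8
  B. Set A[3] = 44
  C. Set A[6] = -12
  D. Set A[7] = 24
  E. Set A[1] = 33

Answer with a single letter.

Answer: D

Derivation:
Option A: A[4] 13->8, delta=-5, new_sum=62+(-5)=57
Option B: A[3] -17->44, delta=61, new_sum=62+(61)=123
Option C: A[6] 2->-12, delta=-14, new_sum=62+(-14)=48
Option D: A[7] 3->24, delta=21, new_sum=62+(21)=83 <-- matches target
Option E: A[1] 31->33, delta=2, new_sum=62+(2)=64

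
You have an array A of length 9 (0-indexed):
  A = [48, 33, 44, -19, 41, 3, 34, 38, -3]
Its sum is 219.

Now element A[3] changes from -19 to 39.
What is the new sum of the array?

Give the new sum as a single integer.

Old value at index 3: -19
New value at index 3: 39
Delta = 39 - -19 = 58
New sum = old_sum + delta = 219 + (58) = 277

Answer: 277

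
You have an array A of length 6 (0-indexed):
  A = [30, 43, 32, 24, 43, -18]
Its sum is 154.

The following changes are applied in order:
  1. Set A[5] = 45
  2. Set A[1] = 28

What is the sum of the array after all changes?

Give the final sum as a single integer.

Initial sum: 154
Change 1: A[5] -18 -> 45, delta = 63, sum = 217
Change 2: A[1] 43 -> 28, delta = -15, sum = 202

Answer: 202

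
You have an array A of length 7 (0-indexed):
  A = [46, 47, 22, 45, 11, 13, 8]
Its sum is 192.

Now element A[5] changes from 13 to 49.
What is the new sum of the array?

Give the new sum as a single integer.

Old value at index 5: 13
New value at index 5: 49
Delta = 49 - 13 = 36
New sum = old_sum + delta = 192 + (36) = 228

Answer: 228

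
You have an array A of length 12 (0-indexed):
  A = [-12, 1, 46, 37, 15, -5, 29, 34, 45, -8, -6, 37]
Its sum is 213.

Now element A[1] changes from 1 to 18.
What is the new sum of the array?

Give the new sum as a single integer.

Old value at index 1: 1
New value at index 1: 18
Delta = 18 - 1 = 17
New sum = old_sum + delta = 213 + (17) = 230

Answer: 230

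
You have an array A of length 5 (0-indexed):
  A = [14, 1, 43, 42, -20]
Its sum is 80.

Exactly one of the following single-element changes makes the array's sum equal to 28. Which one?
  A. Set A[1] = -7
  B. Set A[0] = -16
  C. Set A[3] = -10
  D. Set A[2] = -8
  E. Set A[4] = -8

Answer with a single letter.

Option A: A[1] 1->-7, delta=-8, new_sum=80+(-8)=72
Option B: A[0] 14->-16, delta=-30, new_sum=80+(-30)=50
Option C: A[3] 42->-10, delta=-52, new_sum=80+(-52)=28 <-- matches target
Option D: A[2] 43->-8, delta=-51, new_sum=80+(-51)=29
Option E: A[4] -20->-8, delta=12, new_sum=80+(12)=92

Answer: C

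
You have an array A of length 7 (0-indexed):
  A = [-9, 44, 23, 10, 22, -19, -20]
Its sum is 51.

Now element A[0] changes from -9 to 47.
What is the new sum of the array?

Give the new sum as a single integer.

Answer: 107

Derivation:
Old value at index 0: -9
New value at index 0: 47
Delta = 47 - -9 = 56
New sum = old_sum + delta = 51 + (56) = 107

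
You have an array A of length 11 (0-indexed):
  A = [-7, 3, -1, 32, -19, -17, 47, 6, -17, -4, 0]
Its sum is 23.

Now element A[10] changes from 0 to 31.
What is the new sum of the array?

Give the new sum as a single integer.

Answer: 54

Derivation:
Old value at index 10: 0
New value at index 10: 31
Delta = 31 - 0 = 31
New sum = old_sum + delta = 23 + (31) = 54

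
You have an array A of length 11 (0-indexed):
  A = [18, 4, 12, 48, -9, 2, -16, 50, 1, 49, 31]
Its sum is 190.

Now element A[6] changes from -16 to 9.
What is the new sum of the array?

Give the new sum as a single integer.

Old value at index 6: -16
New value at index 6: 9
Delta = 9 - -16 = 25
New sum = old_sum + delta = 190 + (25) = 215

Answer: 215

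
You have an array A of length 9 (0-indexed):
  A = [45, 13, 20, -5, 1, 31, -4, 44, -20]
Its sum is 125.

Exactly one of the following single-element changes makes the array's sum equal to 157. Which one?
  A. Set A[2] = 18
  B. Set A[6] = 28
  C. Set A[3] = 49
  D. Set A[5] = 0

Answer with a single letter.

Answer: B

Derivation:
Option A: A[2] 20->18, delta=-2, new_sum=125+(-2)=123
Option B: A[6] -4->28, delta=32, new_sum=125+(32)=157 <-- matches target
Option C: A[3] -5->49, delta=54, new_sum=125+(54)=179
Option D: A[5] 31->0, delta=-31, new_sum=125+(-31)=94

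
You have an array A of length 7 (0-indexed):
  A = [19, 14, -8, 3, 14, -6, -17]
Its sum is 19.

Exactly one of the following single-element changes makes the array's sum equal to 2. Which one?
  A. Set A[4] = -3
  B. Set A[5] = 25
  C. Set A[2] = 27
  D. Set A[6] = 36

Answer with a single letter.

Answer: A

Derivation:
Option A: A[4] 14->-3, delta=-17, new_sum=19+(-17)=2 <-- matches target
Option B: A[5] -6->25, delta=31, new_sum=19+(31)=50
Option C: A[2] -8->27, delta=35, new_sum=19+(35)=54
Option D: A[6] -17->36, delta=53, new_sum=19+(53)=72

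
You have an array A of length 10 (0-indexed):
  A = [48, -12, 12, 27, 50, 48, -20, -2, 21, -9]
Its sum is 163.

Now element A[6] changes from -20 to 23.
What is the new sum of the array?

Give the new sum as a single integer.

Answer: 206

Derivation:
Old value at index 6: -20
New value at index 6: 23
Delta = 23 - -20 = 43
New sum = old_sum + delta = 163 + (43) = 206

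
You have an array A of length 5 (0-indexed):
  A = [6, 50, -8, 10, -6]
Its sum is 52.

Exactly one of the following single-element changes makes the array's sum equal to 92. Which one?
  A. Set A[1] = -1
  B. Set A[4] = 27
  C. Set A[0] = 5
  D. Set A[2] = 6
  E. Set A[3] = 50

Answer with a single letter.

Answer: E

Derivation:
Option A: A[1] 50->-1, delta=-51, new_sum=52+(-51)=1
Option B: A[4] -6->27, delta=33, new_sum=52+(33)=85
Option C: A[0] 6->5, delta=-1, new_sum=52+(-1)=51
Option D: A[2] -8->6, delta=14, new_sum=52+(14)=66
Option E: A[3] 10->50, delta=40, new_sum=52+(40)=92 <-- matches target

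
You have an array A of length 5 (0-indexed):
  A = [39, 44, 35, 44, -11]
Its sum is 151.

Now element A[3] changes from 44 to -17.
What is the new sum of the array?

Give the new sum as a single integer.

Answer: 90

Derivation:
Old value at index 3: 44
New value at index 3: -17
Delta = -17 - 44 = -61
New sum = old_sum + delta = 151 + (-61) = 90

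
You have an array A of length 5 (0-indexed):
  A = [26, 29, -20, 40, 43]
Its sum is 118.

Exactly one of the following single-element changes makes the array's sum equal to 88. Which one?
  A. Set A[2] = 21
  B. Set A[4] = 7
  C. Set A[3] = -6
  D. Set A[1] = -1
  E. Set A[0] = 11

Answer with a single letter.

Answer: D

Derivation:
Option A: A[2] -20->21, delta=41, new_sum=118+(41)=159
Option B: A[4] 43->7, delta=-36, new_sum=118+(-36)=82
Option C: A[3] 40->-6, delta=-46, new_sum=118+(-46)=72
Option D: A[1] 29->-1, delta=-30, new_sum=118+(-30)=88 <-- matches target
Option E: A[0] 26->11, delta=-15, new_sum=118+(-15)=103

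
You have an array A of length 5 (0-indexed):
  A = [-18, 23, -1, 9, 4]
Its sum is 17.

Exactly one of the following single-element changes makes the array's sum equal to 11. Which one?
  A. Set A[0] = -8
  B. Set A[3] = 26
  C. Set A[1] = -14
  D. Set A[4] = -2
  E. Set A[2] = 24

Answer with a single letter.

Answer: D

Derivation:
Option A: A[0] -18->-8, delta=10, new_sum=17+(10)=27
Option B: A[3] 9->26, delta=17, new_sum=17+(17)=34
Option C: A[1] 23->-14, delta=-37, new_sum=17+(-37)=-20
Option D: A[4] 4->-2, delta=-6, new_sum=17+(-6)=11 <-- matches target
Option E: A[2] -1->24, delta=25, new_sum=17+(25)=42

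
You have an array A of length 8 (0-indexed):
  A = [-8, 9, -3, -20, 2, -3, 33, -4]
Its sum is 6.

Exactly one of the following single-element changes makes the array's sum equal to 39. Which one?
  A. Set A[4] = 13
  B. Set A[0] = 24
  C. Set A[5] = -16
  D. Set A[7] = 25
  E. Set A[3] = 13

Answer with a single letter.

Answer: E

Derivation:
Option A: A[4] 2->13, delta=11, new_sum=6+(11)=17
Option B: A[0] -8->24, delta=32, new_sum=6+(32)=38
Option C: A[5] -3->-16, delta=-13, new_sum=6+(-13)=-7
Option D: A[7] -4->25, delta=29, new_sum=6+(29)=35
Option E: A[3] -20->13, delta=33, new_sum=6+(33)=39 <-- matches target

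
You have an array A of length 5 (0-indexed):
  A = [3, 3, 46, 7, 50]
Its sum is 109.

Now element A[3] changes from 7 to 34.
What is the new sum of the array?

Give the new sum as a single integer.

Answer: 136

Derivation:
Old value at index 3: 7
New value at index 3: 34
Delta = 34 - 7 = 27
New sum = old_sum + delta = 109 + (27) = 136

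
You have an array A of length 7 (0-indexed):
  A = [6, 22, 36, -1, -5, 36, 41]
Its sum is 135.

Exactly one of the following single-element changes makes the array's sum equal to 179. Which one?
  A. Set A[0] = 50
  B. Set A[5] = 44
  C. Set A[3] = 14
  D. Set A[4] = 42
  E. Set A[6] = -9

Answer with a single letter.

Answer: A

Derivation:
Option A: A[0] 6->50, delta=44, new_sum=135+(44)=179 <-- matches target
Option B: A[5] 36->44, delta=8, new_sum=135+(8)=143
Option C: A[3] -1->14, delta=15, new_sum=135+(15)=150
Option D: A[4] -5->42, delta=47, new_sum=135+(47)=182
Option E: A[6] 41->-9, delta=-50, new_sum=135+(-50)=85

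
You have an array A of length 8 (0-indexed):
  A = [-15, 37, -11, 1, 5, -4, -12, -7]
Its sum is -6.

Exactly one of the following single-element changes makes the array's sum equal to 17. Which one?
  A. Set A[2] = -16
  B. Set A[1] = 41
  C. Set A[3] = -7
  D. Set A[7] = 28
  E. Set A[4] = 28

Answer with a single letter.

Option A: A[2] -11->-16, delta=-5, new_sum=-6+(-5)=-11
Option B: A[1] 37->41, delta=4, new_sum=-6+(4)=-2
Option C: A[3] 1->-7, delta=-8, new_sum=-6+(-8)=-14
Option D: A[7] -7->28, delta=35, new_sum=-6+(35)=29
Option E: A[4] 5->28, delta=23, new_sum=-6+(23)=17 <-- matches target

Answer: E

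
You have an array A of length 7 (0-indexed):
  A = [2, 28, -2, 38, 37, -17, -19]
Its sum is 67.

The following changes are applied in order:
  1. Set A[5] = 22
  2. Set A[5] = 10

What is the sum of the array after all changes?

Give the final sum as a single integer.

Answer: 94

Derivation:
Initial sum: 67
Change 1: A[5] -17 -> 22, delta = 39, sum = 106
Change 2: A[5] 22 -> 10, delta = -12, sum = 94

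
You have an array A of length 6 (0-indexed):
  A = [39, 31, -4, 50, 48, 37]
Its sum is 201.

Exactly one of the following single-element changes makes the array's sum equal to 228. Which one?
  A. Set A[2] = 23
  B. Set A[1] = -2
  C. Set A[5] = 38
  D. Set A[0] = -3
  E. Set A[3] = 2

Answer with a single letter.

Answer: A

Derivation:
Option A: A[2] -4->23, delta=27, new_sum=201+(27)=228 <-- matches target
Option B: A[1] 31->-2, delta=-33, new_sum=201+(-33)=168
Option C: A[5] 37->38, delta=1, new_sum=201+(1)=202
Option D: A[0] 39->-3, delta=-42, new_sum=201+(-42)=159
Option E: A[3] 50->2, delta=-48, new_sum=201+(-48)=153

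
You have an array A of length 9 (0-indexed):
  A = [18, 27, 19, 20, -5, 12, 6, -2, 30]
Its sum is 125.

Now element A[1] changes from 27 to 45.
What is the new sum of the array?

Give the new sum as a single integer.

Old value at index 1: 27
New value at index 1: 45
Delta = 45 - 27 = 18
New sum = old_sum + delta = 125 + (18) = 143

Answer: 143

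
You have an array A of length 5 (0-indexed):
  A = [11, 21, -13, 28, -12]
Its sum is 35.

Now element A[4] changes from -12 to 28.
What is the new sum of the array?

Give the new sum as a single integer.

Old value at index 4: -12
New value at index 4: 28
Delta = 28 - -12 = 40
New sum = old_sum + delta = 35 + (40) = 75

Answer: 75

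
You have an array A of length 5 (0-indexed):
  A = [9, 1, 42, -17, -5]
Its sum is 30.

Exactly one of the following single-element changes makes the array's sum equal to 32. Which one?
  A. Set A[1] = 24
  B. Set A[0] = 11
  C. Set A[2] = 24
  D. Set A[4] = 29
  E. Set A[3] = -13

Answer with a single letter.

Answer: B

Derivation:
Option A: A[1] 1->24, delta=23, new_sum=30+(23)=53
Option B: A[0] 9->11, delta=2, new_sum=30+(2)=32 <-- matches target
Option C: A[2] 42->24, delta=-18, new_sum=30+(-18)=12
Option D: A[4] -5->29, delta=34, new_sum=30+(34)=64
Option E: A[3] -17->-13, delta=4, new_sum=30+(4)=34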